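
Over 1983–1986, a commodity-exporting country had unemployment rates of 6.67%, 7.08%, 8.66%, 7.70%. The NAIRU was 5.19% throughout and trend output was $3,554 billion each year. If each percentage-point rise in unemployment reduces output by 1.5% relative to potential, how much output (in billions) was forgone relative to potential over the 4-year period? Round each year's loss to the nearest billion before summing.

$499 billion

Year 1983: gap = -1.5 × (6.67 - 5.19) = -2.22%, loss ≈ 3554 × 2.22/100 ≈ 79.
Year 1984: gap = -1.5 × (7.08 - 5.19) = -2.835%, loss ≈ 3554 × 2.835/100 ≈ 101.
Year 1985: gap = -1.5 × (8.66 - 5.19) = -5.205%, loss ≈ 3554 × 5.205/100 ≈ 185.
Year 1986: gap = -1.5 × (7.7 - 5.19) = -3.765%, loss ≈ 3554 × 3.765/100 ≈ 134.
Total lost output = 79 + 101 + 185 + 134 = 499 billion.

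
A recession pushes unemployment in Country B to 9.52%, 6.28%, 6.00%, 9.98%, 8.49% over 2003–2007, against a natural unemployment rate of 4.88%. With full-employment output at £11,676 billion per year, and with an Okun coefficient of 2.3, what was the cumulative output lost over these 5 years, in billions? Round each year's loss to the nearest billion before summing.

£4,262 billion

Year 2003: gap = -2.3 × (9.52 - 4.88) = -10.672%, loss ≈ 11676 × 10.672/100 ≈ 1246.
Year 2004: gap = -2.3 × (6.28 - 4.88) = -3.22%, loss ≈ 11676 × 3.22/100 ≈ 376.
Year 2005: gap = -2.3 × (6 - 4.88) = -2.576%, loss ≈ 11676 × 2.576/100 ≈ 301.
Year 2006: gap = -2.3 × (9.98 - 4.88) = -11.73%, loss ≈ 11676 × 11.73/100 ≈ 1370.
Year 2007: gap = -2.3 × (8.49 - 4.88) = -8.303%, loss ≈ 11676 × 8.303/100 ≈ 969.
Total lost output = 1246 + 376 + 301 + 1370 + 969 = 4262 billion.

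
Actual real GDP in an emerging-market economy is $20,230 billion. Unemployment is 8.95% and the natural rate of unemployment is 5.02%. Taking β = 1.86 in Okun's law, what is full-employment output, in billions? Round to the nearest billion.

Unemployment gap = 8.95 - 5.02 = 3.93 points, so output gap = -1.86 × 3.93 = -7.3098%.
Since Y = Y* × (1 + gap/100), Y* = 20230/0.926902 ≈ 21825 billion.

$21,825 billion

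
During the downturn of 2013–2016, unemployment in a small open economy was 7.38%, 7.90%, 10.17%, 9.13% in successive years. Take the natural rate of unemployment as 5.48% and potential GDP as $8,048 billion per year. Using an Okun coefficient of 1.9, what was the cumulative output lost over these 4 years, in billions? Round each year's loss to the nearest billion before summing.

$1,936 billion

Year 2013: gap = -1.9 × (7.38 - 5.48) = -3.61%, loss ≈ 8048 × 3.61/100 ≈ 291.
Year 2014: gap = -1.9 × (7.9 - 5.48) = -4.598%, loss ≈ 8048 × 4.598/100 ≈ 370.
Year 2015: gap = -1.9 × (10.17 - 5.48) = -8.911%, loss ≈ 8048 × 8.911/100 ≈ 717.
Year 2016: gap = -1.9 × (9.13 - 5.48) = -6.935%, loss ≈ 8048 × 6.935/100 ≈ 558.
Total lost output = 291 + 370 + 717 + 558 = 1936 billion.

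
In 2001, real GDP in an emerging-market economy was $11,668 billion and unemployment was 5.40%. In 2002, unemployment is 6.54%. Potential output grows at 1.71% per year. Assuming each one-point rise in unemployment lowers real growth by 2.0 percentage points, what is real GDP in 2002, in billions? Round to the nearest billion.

$11,601 billion

Δu = 6.54 - 5.4 = 1.14 points.
Okun's law (growth form): g_Y = g_Y* - β × Δu = 1.71 - 2.0 × (1.14) = 1.71 - 2.28 = -0.57%.
Real GDP in the next year = 11668 × (1 - 0.57/100) = 11668 × 0.9943 ≈ 11601 billion.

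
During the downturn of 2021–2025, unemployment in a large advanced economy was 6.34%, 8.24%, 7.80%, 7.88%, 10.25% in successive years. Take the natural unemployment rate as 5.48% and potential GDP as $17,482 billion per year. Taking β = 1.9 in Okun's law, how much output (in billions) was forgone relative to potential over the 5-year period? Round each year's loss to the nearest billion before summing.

$4,355 billion

Year 2021: gap = -1.9 × (6.34 - 5.48) = -1.634%, loss ≈ 17482 × 1.634/100 ≈ 286.
Year 2022: gap = -1.9 × (8.24 - 5.48) = -5.244%, loss ≈ 17482 × 5.244/100 ≈ 917.
Year 2023: gap = -1.9 × (7.8 - 5.48) = -4.408%, loss ≈ 17482 × 4.408/100 ≈ 771.
Year 2024: gap = -1.9 × (7.88 - 5.48) = -4.56%, loss ≈ 17482 × 4.56/100 ≈ 797.
Year 2025: gap = -1.9 × (10.25 - 5.48) = -9.063%, loss ≈ 17482 × 9.063/100 ≈ 1584.
Total lost output = 286 + 917 + 771 + 797 + 1584 = 4355 billion.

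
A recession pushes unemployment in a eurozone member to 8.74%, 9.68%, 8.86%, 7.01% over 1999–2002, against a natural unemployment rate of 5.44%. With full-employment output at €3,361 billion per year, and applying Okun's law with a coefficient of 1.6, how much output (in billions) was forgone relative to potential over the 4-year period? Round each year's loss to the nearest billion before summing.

€673 billion

Year 1999: gap = -1.6 × (8.74 - 5.44) = -5.28%, loss ≈ 3361 × 5.28/100 ≈ 177.
Year 2000: gap = -1.6 × (9.68 - 5.44) = -6.784%, loss ≈ 3361 × 6.784/100 ≈ 228.
Year 2001: gap = -1.6 × (8.86 - 5.44) = -5.472%, loss ≈ 3361 × 5.472/100 ≈ 184.
Year 2002: gap = -1.6 × (7.01 - 5.44) = -2.512%, loss ≈ 3361 × 2.512/100 ≈ 84.
Total lost output = 177 + 228 + 184 + 84 = 673 billion.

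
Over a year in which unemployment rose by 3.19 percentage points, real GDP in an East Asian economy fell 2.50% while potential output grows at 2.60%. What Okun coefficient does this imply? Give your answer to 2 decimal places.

Growth form: g_Y = g_Y* - β × Δu, so β = (g_Y* - g_Y)/Δu.
β = (2.6 + 2.5)/3.19 = 5.1/3.19 = 1.60.

β ≈ 1.60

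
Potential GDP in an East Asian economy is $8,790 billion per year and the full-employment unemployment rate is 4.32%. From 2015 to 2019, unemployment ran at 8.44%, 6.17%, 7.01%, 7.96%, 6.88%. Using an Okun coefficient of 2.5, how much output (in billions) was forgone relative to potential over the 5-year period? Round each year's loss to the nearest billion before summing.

$3,266 billion

Year 2015: gap = -2.5 × (8.44 - 4.32) = -10.3%, loss ≈ 8790 × 10.3/100 ≈ 905.
Year 2016: gap = -2.5 × (6.17 - 4.32) = -4.625%, loss ≈ 8790 × 4.625/100 ≈ 407.
Year 2017: gap = -2.5 × (7.01 - 4.32) = -6.725%, loss ≈ 8790 × 6.725/100 ≈ 591.
Year 2018: gap = -2.5 × (7.96 - 4.32) = -9.1%, loss ≈ 8790 × 9.1/100 ≈ 800.
Year 2019: gap = -2.5 × (6.88 - 4.32) = -6.4%, loss ≈ 8790 × 6.4/100 ≈ 563.
Total lost output = 905 + 407 + 591 + 800 + 563 = 3266 billion.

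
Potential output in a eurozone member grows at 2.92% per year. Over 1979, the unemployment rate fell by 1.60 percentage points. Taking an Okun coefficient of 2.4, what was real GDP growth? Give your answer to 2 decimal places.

Growth-rate Okun's law: g_Y = g_Y* - β × Δu.
g_Y = 2.92 - 2.4 × (-1.60) = 2.92 + 3.84 = 6.76%, i.e. 6.76% to 2 d.p.

6.76%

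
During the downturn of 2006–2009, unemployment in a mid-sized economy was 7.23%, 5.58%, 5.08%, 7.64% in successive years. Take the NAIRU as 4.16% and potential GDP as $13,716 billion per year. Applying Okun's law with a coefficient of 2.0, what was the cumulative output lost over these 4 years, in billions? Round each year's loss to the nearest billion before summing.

Year 2006: gap = -2.0 × (7.23 - 4.16) = -6.14%, loss ≈ 13716 × 6.14/100 ≈ 842.
Year 2007: gap = -2.0 × (5.58 - 4.16) = -2.84%, loss ≈ 13716 × 2.84/100 ≈ 390.
Year 2008: gap = -2.0 × (5.08 - 4.16) = -1.84%, loss ≈ 13716 × 1.84/100 ≈ 252.
Year 2009: gap = -2.0 × (7.64 - 4.16) = -6.96%, loss ≈ 13716 × 6.96/100 ≈ 955.
Total lost output = 842 + 390 + 252 + 955 = 2439 billion.

$2,439 billion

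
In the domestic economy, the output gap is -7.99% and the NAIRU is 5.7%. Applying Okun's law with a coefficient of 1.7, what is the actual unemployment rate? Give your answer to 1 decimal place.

From Okun's law, u - u* = -(output gap)/β = -(-7.99)/1.7 = 4.7 points.
So u = 5.7 + 4.7 = 10.4%.

10.4%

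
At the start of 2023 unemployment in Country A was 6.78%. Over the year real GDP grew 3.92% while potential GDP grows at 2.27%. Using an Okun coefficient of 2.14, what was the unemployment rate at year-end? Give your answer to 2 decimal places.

6.01%

Growth-rate Okun's law: g_Y = g_Y* - β × Δu, so Δu = (g_Y* - g_Y)/β.
Δu = (2.27 - 3.92)/2.14 = -1.65/2.14 = -0.77 percentage points.
Year-end unemployment = 6.78 - 0.77 = 6.01%.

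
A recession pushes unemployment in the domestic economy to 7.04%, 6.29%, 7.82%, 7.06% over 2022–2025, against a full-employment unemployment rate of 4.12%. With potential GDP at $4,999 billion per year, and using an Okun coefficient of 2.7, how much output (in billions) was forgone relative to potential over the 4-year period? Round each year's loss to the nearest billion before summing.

$1,583 billion

Year 2022: gap = -2.7 × (7.04 - 4.12) = -7.884%, loss ≈ 4999 × 7.884/100 ≈ 394.
Year 2023: gap = -2.7 × (6.29 - 4.12) = -5.859%, loss ≈ 4999 × 5.859/100 ≈ 293.
Year 2024: gap = -2.7 × (7.82 - 4.12) = -9.99%, loss ≈ 4999 × 9.99/100 ≈ 499.
Year 2025: gap = -2.7 × (7.06 - 4.12) = -7.938%, loss ≈ 4999 × 7.938/100 ≈ 397.
Total lost output = 394 + 293 + 499 + 397 = 1583 billion.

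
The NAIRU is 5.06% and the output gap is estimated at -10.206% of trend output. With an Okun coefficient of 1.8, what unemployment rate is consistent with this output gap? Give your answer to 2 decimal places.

10.73%

From Okun's law, u - u* = -(output gap)/β = -(-10.206)/1.8 = 5.67 points.
So u = 5.06 + 5.67 = 10.73%.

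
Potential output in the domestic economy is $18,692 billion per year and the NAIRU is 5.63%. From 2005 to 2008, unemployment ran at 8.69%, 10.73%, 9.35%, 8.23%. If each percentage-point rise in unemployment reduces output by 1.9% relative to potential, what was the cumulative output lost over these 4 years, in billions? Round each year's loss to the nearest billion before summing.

Year 2005: gap = -1.9 × (8.69 - 5.63) = -5.814%, loss ≈ 18692 × 5.814/100 ≈ 1087.
Year 2006: gap = -1.9 × (10.73 - 5.63) = -9.69%, loss ≈ 18692 × 9.69/100 ≈ 1811.
Year 2007: gap = -1.9 × (9.35 - 5.63) = -7.068%, loss ≈ 18692 × 7.068/100 ≈ 1321.
Year 2008: gap = -1.9 × (8.23 - 5.63) = -4.94%, loss ≈ 18692 × 4.94/100 ≈ 923.
Total lost output = 1087 + 1811 + 1321 + 923 = 5142 billion.

$5,142 billion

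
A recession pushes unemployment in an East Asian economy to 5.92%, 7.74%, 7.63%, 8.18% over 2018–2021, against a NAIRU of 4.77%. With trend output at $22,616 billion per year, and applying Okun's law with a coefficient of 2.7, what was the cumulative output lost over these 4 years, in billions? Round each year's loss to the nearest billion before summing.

$6,344 billion

Year 2018: gap = -2.7 × (5.92 - 4.77) = -3.105%, loss ≈ 22616 × 3.105/100 ≈ 702.
Year 2019: gap = -2.7 × (7.74 - 4.77) = -8.019%, loss ≈ 22616 × 8.019/100 ≈ 1814.
Year 2020: gap = -2.7 × (7.63 - 4.77) = -7.722%, loss ≈ 22616 × 7.722/100 ≈ 1746.
Year 2021: gap = -2.7 × (8.18 - 4.77) = -9.207%, loss ≈ 22616 × 9.207/100 ≈ 2082.
Total lost output = 702 + 1814 + 1746 + 2082 = 6344 billion.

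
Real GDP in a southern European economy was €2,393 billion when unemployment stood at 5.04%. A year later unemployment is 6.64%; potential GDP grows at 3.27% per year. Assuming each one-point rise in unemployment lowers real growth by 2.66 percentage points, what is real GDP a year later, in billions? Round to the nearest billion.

€2,369 billion

Δu = 6.64 - 5.04 = 1.6 points.
Okun's law (growth form): g_Y = g_Y* - β × Δu = 3.27 - 2.66 × (1.60) = 3.27 - 4.256 = -0.986%.
Real GDP in the next year = 2393 × (1 - 0.986/100) = 2393 × 0.99014 ≈ 2369 billion.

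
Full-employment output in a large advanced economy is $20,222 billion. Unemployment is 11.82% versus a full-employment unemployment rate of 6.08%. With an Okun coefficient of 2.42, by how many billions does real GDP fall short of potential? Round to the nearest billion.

Output gap = -2.42 × (11.82 - 6.08) = -2.42 × 5.74 = -13.8908%.
Actual GDP ≈ 20222 × 0.861092 ≈ 17413 billion, so the shortfall is 20222 - 17413 = 2809 billion.

$2,809 billion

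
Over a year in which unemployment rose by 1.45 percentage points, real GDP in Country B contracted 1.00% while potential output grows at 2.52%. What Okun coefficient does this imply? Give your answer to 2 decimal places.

β ≈ 2.43

Growth form: g_Y = g_Y* - β × Δu, so β = (g_Y* - g_Y)/Δu.
β = (2.52 + 1)/1.45 = 3.52/1.45 = 2.43.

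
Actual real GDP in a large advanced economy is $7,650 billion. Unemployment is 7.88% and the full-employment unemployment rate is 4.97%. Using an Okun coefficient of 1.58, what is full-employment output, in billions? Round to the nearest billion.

Unemployment gap = 7.88 - 4.97 = 2.91 points, so output gap = -1.58 × 2.91 = -4.5978%.
Since Y = Y* × (1 + gap/100), Y* = 7650/0.954022 ≈ 8019 billion.

$8,019 billion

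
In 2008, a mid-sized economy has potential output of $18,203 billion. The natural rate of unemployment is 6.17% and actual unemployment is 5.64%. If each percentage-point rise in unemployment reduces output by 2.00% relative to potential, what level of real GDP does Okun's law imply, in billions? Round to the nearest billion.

Unemployment gap = 5.64 - 6.17 = -0.53 points, so the output gap is -2 × (-0.53) = 1.06%.
Actual GDP = 18203 × (1 + 1.06/100) = 18203 × 1.0106 ≈ 18396 billion.

$18,396 billion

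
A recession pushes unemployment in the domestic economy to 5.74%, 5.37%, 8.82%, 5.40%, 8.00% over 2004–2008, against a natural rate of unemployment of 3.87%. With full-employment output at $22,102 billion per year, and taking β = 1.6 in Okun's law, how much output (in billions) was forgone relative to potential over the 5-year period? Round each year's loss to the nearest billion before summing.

$4,943 billion

Year 2004: gap = -1.6 × (5.74 - 3.87) = -2.992%, loss ≈ 22102 × 2.992/100 ≈ 661.
Year 2005: gap = -1.6 × (5.37 - 3.87) = -2.4%, loss ≈ 22102 × 2.4/100 ≈ 530.
Year 2006: gap = -1.6 × (8.82 - 3.87) = -7.92%, loss ≈ 22102 × 7.92/100 ≈ 1750.
Year 2007: gap = -1.6 × (5.4 - 3.87) = -2.448%, loss ≈ 22102 × 2.448/100 ≈ 541.
Year 2008: gap = -1.6 × (8 - 3.87) = -6.608%, loss ≈ 22102 × 6.608/100 ≈ 1461.
Total lost output = 661 + 530 + 1750 + 541 + 1461 = 4943 billion.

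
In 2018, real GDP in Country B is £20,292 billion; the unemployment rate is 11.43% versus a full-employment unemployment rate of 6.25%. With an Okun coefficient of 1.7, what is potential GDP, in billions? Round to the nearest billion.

£22,251 billion

Unemployment gap = 11.43 - 6.25 = 5.18 points, so output gap = -1.7 × 5.18 = -8.806%.
Since Y = Y* × (1 + gap/100), Y* = 20292/0.91194 ≈ 22251 billion.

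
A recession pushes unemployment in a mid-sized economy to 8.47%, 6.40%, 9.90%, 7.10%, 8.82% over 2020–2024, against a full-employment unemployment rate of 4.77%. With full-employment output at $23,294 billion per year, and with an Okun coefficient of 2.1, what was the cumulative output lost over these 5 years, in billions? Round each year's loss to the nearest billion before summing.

$8,237 billion

Year 2020: gap = -2.1 × (8.47 - 4.77) = -7.77%, loss ≈ 23294 × 7.77/100 ≈ 1810.
Year 2021: gap = -2.1 × (6.4 - 4.77) = -3.423%, loss ≈ 23294 × 3.423/100 ≈ 797.
Year 2022: gap = -2.1 × (9.9 - 4.77) = -10.773%, loss ≈ 23294 × 10.773/100 ≈ 2509.
Year 2023: gap = -2.1 × (7.1 - 4.77) = -4.893%, loss ≈ 23294 × 4.893/100 ≈ 1140.
Year 2024: gap = -2.1 × (8.82 - 4.77) = -8.505%, loss ≈ 23294 × 8.505/100 ≈ 1981.
Total lost output = 1810 + 797 + 2509 + 1140 + 1981 = 8237 billion.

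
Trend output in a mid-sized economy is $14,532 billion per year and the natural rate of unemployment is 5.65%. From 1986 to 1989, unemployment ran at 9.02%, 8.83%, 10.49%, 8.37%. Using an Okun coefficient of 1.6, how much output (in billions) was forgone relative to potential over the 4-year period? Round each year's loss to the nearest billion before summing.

$3,280 billion

Year 1986: gap = -1.6 × (9.02 - 5.65) = -5.392%, loss ≈ 14532 × 5.392/100 ≈ 784.
Year 1987: gap = -1.6 × (8.83 - 5.65) = -5.088%, loss ≈ 14532 × 5.088/100 ≈ 739.
Year 1988: gap = -1.6 × (10.49 - 5.65) = -7.744%, loss ≈ 14532 × 7.744/100 ≈ 1125.
Year 1989: gap = -1.6 × (8.37 - 5.65) = -4.352%, loss ≈ 14532 × 4.352/100 ≈ 632.
Total lost output = 784 + 739 + 1125 + 632 = 3280 billion.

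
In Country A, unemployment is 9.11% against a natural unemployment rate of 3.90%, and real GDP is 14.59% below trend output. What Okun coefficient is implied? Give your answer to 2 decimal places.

β ≈ 2.80

Okun's law: output gap = -β × (u - u*).
-14.59 = -β × (9.11 - 3.9) = -β × 5.21, so β = 14.59/5.21 = 2.80.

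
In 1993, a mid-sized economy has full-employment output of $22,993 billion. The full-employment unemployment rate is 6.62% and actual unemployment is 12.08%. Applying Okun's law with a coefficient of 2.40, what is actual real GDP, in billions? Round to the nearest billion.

$19,980 billion

Unemployment gap = 12.08 - 6.62 = 5.46 points, so the output gap is -2.4 × 5.46 = -13.104%.
Actual GDP = 22993 × (1 - 13.104/100) = 22993 × 0.86896 ≈ 19980 billion.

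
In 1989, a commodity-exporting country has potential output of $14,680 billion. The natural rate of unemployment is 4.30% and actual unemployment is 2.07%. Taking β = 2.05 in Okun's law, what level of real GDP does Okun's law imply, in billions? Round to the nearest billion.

Unemployment gap = 2.07 - 4.3 = -2.23 points, so the output gap is -2.05 × (-2.23) = 4.5715%.
Actual GDP = 14680 × (1 + 4.5715/100) = 14680 × 1.045715 ≈ 15351 billion.

$15,351 billion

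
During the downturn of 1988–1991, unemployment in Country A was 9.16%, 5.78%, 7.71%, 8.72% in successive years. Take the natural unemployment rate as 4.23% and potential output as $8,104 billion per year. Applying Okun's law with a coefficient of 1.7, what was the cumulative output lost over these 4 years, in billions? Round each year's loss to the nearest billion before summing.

$1,991 billion

Year 1988: gap = -1.7 × (9.16 - 4.23) = -8.381%, loss ≈ 8104 × 8.381/100 ≈ 679.
Year 1989: gap = -1.7 × (5.78 - 4.23) = -2.635%, loss ≈ 8104 × 2.635/100 ≈ 214.
Year 1990: gap = -1.7 × (7.71 - 4.23) = -5.916%, loss ≈ 8104 × 5.916/100 ≈ 479.
Year 1991: gap = -1.7 × (8.72 - 4.23) = -7.633%, loss ≈ 8104 × 7.633/100 ≈ 619.
Total lost output = 679 + 214 + 479 + 619 = 1991 billion.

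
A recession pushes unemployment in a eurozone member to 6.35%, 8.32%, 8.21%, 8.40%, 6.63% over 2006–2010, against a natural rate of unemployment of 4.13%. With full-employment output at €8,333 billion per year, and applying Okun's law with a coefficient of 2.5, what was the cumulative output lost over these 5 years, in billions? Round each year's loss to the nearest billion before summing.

€3,596 billion

Year 2006: gap = -2.5 × (6.35 - 4.13) = -5.55%, loss ≈ 8333 × 5.55/100 ≈ 462.
Year 2007: gap = -2.5 × (8.32 - 4.13) = -10.475%, loss ≈ 8333 × 10.475/100 ≈ 873.
Year 2008: gap = -2.5 × (8.21 - 4.13) = -10.2%, loss ≈ 8333 × 10.2/100 ≈ 850.
Year 2009: gap = -2.5 × (8.4 - 4.13) = -10.675%, loss ≈ 8333 × 10.675/100 ≈ 890.
Year 2010: gap = -2.5 × (6.63 - 4.13) = -6.25%, loss ≈ 8333 × 6.25/100 ≈ 521.
Total lost output = 462 + 873 + 850 + 890 + 521 = 3596 billion.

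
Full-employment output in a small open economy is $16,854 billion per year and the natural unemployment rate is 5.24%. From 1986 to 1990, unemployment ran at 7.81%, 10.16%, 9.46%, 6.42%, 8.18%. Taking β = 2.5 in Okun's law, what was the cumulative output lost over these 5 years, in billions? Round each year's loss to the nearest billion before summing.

Year 1986: gap = -2.5 × (7.81 - 5.24) = -6.425%, loss ≈ 16854 × 6.425/100 ≈ 1083.
Year 1987: gap = -2.5 × (10.16 - 5.24) = -12.3%, loss ≈ 16854 × 12.3/100 ≈ 2073.
Year 1988: gap = -2.5 × (9.46 - 5.24) = -10.55%, loss ≈ 16854 × 10.55/100 ≈ 1778.
Year 1989: gap = -2.5 × (6.42 - 5.24) = -2.95%, loss ≈ 16854 × 2.95/100 ≈ 497.
Year 1990: gap = -2.5 × (8.18 - 5.24) = -7.35%, loss ≈ 16854 × 7.35/100 ≈ 1239.
Total lost output = 1083 + 2073 + 1778 + 497 + 1239 = 6670 billion.

$6,670 billion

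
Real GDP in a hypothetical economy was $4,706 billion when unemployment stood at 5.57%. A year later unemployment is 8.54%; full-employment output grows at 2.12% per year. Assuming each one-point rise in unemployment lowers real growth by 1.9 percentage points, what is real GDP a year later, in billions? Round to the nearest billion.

Δu = 8.54 - 5.57 = 2.97 points.
Okun's law (growth form): g_Y = g_Y* - β × Δu = 2.12 - 1.9 × (2.97) = 2.12 - 5.643 = -3.523%.
Real GDP in the next year = 4706 × (1 - 3.523/100) = 4706 × 0.96477 ≈ 4540 billion.

$4,540 billion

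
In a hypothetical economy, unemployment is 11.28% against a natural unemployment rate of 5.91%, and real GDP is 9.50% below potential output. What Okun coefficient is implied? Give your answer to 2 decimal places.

β ≈ 1.77

Okun's law: output gap = -β × (u - u*).
-9.50 = -β × (11.28 - 5.91) = -β × 5.37, so β = 9.5/5.37 = 1.77.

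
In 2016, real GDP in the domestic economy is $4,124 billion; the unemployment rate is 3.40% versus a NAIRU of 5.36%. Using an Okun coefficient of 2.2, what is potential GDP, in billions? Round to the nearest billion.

$3,954 billion

Unemployment gap = 3.4 - 5.36 = -1.96 points, so output gap = -2.2 × (-1.96) = 4.312%.
Since Y = Y* × (1 + gap/100), Y* = 4124/1.04312 ≈ 3954 billion.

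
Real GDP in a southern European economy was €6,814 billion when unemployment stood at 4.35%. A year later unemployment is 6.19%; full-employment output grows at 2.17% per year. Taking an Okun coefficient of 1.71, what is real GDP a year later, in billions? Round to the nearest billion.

Δu = 6.19 - 4.35 = 1.84 points.
Okun's law (growth form): g_Y = g_Y* - β × Δu = 2.17 - 1.71 × (1.84) = 2.17 - 3.1464 = -0.9764%.
Real GDP in the next year = 6814 × (1 - 0.9764/100) = 6814 × 0.990236 ≈ 6747 billion.

€6,747 billion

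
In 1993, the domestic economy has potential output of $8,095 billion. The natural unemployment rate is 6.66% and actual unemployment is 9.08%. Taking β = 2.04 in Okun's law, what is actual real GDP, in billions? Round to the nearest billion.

Unemployment gap = 9.08 - 6.66 = 2.42 points, so the output gap is -2.04 × 2.42 = -4.9368%.
Actual GDP = 8095 × (1 - 4.9368/100) = 8095 × 0.950632 ≈ 7695 billion.

$7,695 billion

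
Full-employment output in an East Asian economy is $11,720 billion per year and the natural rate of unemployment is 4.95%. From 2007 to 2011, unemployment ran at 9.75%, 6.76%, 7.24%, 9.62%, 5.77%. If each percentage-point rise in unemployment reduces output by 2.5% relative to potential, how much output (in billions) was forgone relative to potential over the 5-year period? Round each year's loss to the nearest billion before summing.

$4,215 billion

Year 2007: gap = -2.5 × (9.75 - 4.95) = -12%, loss ≈ 11720 × 12/100 ≈ 1406.
Year 2008: gap = -2.5 × (6.76 - 4.95) = -4.525%, loss ≈ 11720 × 4.525/100 ≈ 530.
Year 2009: gap = -2.5 × (7.24 - 4.95) = -5.725%, loss ≈ 11720 × 5.725/100 ≈ 671.
Year 2010: gap = -2.5 × (9.62 - 4.95) = -11.675%, loss ≈ 11720 × 11.675/100 ≈ 1368.
Year 2011: gap = -2.5 × (5.77 - 4.95) = -2.05%, loss ≈ 11720 × 2.05/100 ≈ 240.
Total lost output = 1406 + 530 + 671 + 1368 + 240 = 4215 billion.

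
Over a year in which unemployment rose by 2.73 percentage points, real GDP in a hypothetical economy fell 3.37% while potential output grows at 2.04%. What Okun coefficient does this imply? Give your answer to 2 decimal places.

β ≈ 1.98

Growth form: g_Y = g_Y* - β × Δu, so β = (g_Y* - g_Y)/Δu.
β = (2.04 + 3.37)/2.73 = 5.41/2.73 = 1.98.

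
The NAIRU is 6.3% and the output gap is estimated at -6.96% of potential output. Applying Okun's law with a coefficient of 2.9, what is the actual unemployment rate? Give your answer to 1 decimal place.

From Okun's law, u - u* = -(output gap)/β = -(-6.96)/2.9 = 2.4 points.
So u = 6.3 + 2.4 = 8.7%.

8.7%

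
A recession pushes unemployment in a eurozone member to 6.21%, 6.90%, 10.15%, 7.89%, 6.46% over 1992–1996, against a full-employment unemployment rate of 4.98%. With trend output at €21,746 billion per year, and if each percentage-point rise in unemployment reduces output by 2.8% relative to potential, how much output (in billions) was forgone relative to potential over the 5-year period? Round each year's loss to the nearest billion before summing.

Year 1992: gap = -2.8 × (6.21 - 4.98) = -3.444%, loss ≈ 21746 × 3.444/100 ≈ 749.
Year 1993: gap = -2.8 × (6.9 - 4.98) = -5.376%, loss ≈ 21746 × 5.376/100 ≈ 1169.
Year 1994: gap = -2.8 × (10.15 - 4.98) = -14.476%, loss ≈ 21746 × 14.476/100 ≈ 3148.
Year 1995: gap = -2.8 × (7.89 - 4.98) = -8.148%, loss ≈ 21746 × 8.148/100 ≈ 1772.
Year 1996: gap = -2.8 × (6.46 - 4.98) = -4.144%, loss ≈ 21746 × 4.144/100 ≈ 901.
Total lost output = 749 + 1169 + 3148 + 1772 + 901 = 7739 billion.

€7,739 billion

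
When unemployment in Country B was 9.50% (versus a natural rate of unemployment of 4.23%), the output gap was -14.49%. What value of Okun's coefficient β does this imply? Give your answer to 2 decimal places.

Okun's law: output gap = -β × (u - u*).
-14.49 = -β × (9.5 - 4.23) = -β × 5.27, so β = 14.49/5.27 = 2.75.

β ≈ 2.75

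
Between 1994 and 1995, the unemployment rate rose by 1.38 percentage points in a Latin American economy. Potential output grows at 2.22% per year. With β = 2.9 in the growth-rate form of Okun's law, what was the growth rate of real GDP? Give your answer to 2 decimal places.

-1.78%

Growth-rate Okun's law: g_Y = g_Y* - β × Δu.
g_Y = 2.22 - 2.9 × (1.38) = 2.22 - 4.002 = -1.782%, i.e. -1.78% to 2 d.p.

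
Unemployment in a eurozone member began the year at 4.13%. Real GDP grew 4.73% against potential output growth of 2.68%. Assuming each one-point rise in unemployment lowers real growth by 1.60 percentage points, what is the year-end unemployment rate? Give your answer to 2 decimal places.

Growth-rate Okun's law: g_Y = g_Y* - β × Δu, so Δu = (g_Y* - g_Y)/β.
Δu = (2.68 - 4.73)/1.60 = -2.05/1.60 = -1.28 percentage points.
Year-end unemployment = 4.13 - 1.28 = 2.85%.

2.85%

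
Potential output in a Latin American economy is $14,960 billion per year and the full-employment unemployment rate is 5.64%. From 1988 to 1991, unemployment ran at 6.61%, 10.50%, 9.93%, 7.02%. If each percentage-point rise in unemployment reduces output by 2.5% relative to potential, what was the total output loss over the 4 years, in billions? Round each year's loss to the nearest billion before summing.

Year 1988: gap = -2.5 × (6.61 - 5.64) = -2.425%, loss ≈ 14960 × 2.425/100 ≈ 363.
Year 1989: gap = -2.5 × (10.5 - 5.64) = -12.15%, loss ≈ 14960 × 12.15/100 ≈ 1818.
Year 1990: gap = -2.5 × (9.93 - 5.64) = -10.725%, loss ≈ 14960 × 10.725/100 ≈ 1604.
Year 1991: gap = -2.5 × (7.02 - 5.64) = -3.45%, loss ≈ 14960 × 3.45/100 ≈ 516.
Total lost output = 363 + 1818 + 1604 + 516 = 4301 billion.

$4,301 billion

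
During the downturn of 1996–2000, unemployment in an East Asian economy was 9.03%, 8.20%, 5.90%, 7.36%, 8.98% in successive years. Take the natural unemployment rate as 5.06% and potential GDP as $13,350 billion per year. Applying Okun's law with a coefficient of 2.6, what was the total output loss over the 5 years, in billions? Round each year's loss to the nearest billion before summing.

$4,919 billion

Year 1996: gap = -2.6 × (9.03 - 5.06) = -10.322%, loss ≈ 13350 × 10.322/100 ≈ 1378.
Year 1997: gap = -2.6 × (8.2 - 5.06) = -8.164%, loss ≈ 13350 × 8.164/100 ≈ 1090.
Year 1998: gap = -2.6 × (5.9 - 5.06) = -2.184%, loss ≈ 13350 × 2.184/100 ≈ 292.
Year 1999: gap = -2.6 × (7.36 - 5.06) = -5.98%, loss ≈ 13350 × 5.98/100 ≈ 798.
Year 2000: gap = -2.6 × (8.98 - 5.06) = -10.192%, loss ≈ 13350 × 10.192/100 ≈ 1361.
Total lost output = 1378 + 1090 + 292 + 798 + 1361 = 4919 billion.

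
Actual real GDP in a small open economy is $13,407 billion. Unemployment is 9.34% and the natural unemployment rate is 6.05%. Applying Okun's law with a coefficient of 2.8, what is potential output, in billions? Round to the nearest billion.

Unemployment gap = 9.34 - 6.05 = 3.29 points, so output gap = -2.8 × 3.29 = -9.212%.
Since Y = Y* × (1 + gap/100), Y* = 13407/0.90788 ≈ 14767 billion.

$14,767 billion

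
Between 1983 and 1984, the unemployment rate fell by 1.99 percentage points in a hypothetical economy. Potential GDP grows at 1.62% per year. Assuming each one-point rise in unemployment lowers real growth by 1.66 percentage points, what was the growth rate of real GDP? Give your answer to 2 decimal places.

4.92%

Growth-rate Okun's law: g_Y = g_Y* - β × Δu.
g_Y = 1.62 - 1.66 × (-1.99) = 1.62 + 3.3034 = 4.9234%, i.e. 4.92% to 2 d.p.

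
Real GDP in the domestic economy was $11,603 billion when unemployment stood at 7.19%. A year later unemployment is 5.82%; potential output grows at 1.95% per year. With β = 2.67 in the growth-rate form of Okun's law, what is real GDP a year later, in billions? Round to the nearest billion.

$12,254 billion

Δu = 5.82 - 7.19 = -1.37 points.
Okun's law (growth form): g_Y = g_Y* - β × Δu = 1.95 - 2.67 × (-1.37) = 1.95 + 3.6579 = 5.6079%.
Real GDP in the next year = 11603 × (1 + 5.6079/100) = 11603 × 1.056079 ≈ 12254 billion.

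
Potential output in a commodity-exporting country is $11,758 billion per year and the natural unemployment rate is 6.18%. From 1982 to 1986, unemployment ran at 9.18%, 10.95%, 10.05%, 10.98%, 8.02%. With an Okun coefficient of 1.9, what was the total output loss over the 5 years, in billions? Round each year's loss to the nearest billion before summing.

$4,084 billion

Year 1982: gap = -1.9 × (9.18 - 6.18) = -5.7%, loss ≈ 11758 × 5.7/100 ≈ 670.
Year 1983: gap = -1.9 × (10.95 - 6.18) = -9.063%, loss ≈ 11758 × 9.063/100 ≈ 1066.
Year 1984: gap = -1.9 × (10.05 - 6.18) = -7.353%, loss ≈ 11758 × 7.353/100 ≈ 865.
Year 1985: gap = -1.9 × (10.98 - 6.18) = -9.12%, loss ≈ 11758 × 9.12/100 ≈ 1072.
Year 1986: gap = -1.9 × (8.02 - 6.18) = -3.496%, loss ≈ 11758 × 3.496/100 ≈ 411.
Total lost output = 670 + 1066 + 865 + 1072 + 411 = 4084 billion.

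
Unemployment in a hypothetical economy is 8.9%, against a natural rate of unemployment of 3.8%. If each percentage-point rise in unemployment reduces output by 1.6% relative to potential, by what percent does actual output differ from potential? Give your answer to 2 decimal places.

The unemployment gap is 8.9 - 3.8 = 5.1 percentage points.
Okun's law gives an output gap of -1.6 × 5.1 = -8.16%, i.e. 8.16% below potential.

-8.16%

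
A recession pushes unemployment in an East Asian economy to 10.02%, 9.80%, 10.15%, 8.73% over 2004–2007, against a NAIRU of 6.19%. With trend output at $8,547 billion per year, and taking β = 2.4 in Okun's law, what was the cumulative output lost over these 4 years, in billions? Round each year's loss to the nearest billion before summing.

Year 2004: gap = -2.4 × (10.02 - 6.19) = -9.192%, loss ≈ 8547 × 9.192/100 ≈ 786.
Year 2005: gap = -2.4 × (9.8 - 6.19) = -8.664%, loss ≈ 8547 × 8.664/100 ≈ 741.
Year 2006: gap = -2.4 × (10.15 - 6.19) = -9.504%, loss ≈ 8547 × 9.504/100 ≈ 812.
Year 2007: gap = -2.4 × (8.73 - 6.19) = -6.096%, loss ≈ 8547 × 6.096/100 ≈ 521.
Total lost output = 786 + 741 + 812 + 521 = 2860 billion.

$2,860 billion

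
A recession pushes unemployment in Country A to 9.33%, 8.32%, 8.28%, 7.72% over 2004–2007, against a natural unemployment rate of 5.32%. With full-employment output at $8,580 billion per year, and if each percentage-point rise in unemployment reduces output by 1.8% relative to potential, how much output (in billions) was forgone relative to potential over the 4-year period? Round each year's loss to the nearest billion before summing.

$1,910 billion

Year 2004: gap = -1.8 × (9.33 - 5.32) = -7.218%, loss ≈ 8580 × 7.218/100 ≈ 619.
Year 2005: gap = -1.8 × (8.32 - 5.32) = -5.4%, loss ≈ 8580 × 5.4/100 ≈ 463.
Year 2006: gap = -1.8 × (8.28 - 5.32) = -5.328%, loss ≈ 8580 × 5.328/100 ≈ 457.
Year 2007: gap = -1.8 × (7.72 - 5.32) = -4.32%, loss ≈ 8580 × 4.32/100 ≈ 371.
Total lost output = 619 + 463 + 457 + 371 = 1910 billion.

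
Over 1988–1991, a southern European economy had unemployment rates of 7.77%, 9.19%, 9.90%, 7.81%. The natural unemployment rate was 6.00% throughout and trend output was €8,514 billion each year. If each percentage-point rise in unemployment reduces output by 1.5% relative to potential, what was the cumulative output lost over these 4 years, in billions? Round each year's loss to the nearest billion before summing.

Year 1988: gap = -1.5 × (7.77 - 6) = -2.655%, loss ≈ 8514 × 2.655/100 ≈ 226.
Year 1989: gap = -1.5 × (9.19 - 6) = -4.785%, loss ≈ 8514 × 4.785/100 ≈ 407.
Year 1990: gap = -1.5 × (9.9 - 6) = -5.85%, loss ≈ 8514 × 5.85/100 ≈ 498.
Year 1991: gap = -1.5 × (7.81 - 6) = -2.715%, loss ≈ 8514 × 2.715/100 ≈ 231.
Total lost output = 226 + 407 + 498 + 231 = 1362 billion.

€1,362 billion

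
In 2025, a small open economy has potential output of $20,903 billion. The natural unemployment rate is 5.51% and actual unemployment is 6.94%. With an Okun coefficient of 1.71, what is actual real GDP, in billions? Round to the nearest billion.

Unemployment gap = 6.94 - 5.51 = 1.43 points, so the output gap is -1.71 × 1.43 = -2.4453%.
Actual GDP = 20903 × (1 - 2.4453/100) = 20903 × 0.975547 ≈ 20392 billion.

$20,392 billion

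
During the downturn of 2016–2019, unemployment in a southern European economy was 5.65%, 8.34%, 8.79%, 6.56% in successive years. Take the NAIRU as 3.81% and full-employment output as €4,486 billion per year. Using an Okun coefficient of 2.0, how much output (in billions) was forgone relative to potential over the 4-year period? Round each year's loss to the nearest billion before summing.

€1,265 billion

Year 2016: gap = -2.0 × (5.65 - 3.81) = -3.68%, loss ≈ 4486 × 3.68/100 ≈ 165.
Year 2017: gap = -2.0 × (8.34 - 3.81) = -9.06%, loss ≈ 4486 × 9.06/100 ≈ 406.
Year 2018: gap = -2.0 × (8.79 - 3.81) = -9.96%, loss ≈ 4486 × 9.96/100 ≈ 447.
Year 2019: gap = -2.0 × (6.56 - 3.81) = -5.5%, loss ≈ 4486 × 5.5/100 ≈ 247.
Total lost output = 165 + 406 + 447 + 247 = 1265 billion.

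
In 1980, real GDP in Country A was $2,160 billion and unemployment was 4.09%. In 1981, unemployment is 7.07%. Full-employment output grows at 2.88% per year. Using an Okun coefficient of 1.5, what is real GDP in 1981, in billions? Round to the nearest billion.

Δu = 7.07 - 4.09 = 2.98 points.
Okun's law (growth form): g_Y = g_Y* - β × Δu = 2.88 - 1.5 × (2.98) = 2.88 - 4.47 = -1.59%.
Real GDP in the next year = 2160 × (1 - 1.59/100) = 2160 × 0.9841 ≈ 2126 billion.

$2,126 billion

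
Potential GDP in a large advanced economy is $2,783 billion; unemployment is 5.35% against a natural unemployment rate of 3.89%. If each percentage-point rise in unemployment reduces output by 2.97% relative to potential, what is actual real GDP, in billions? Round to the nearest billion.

Unemployment gap = 5.35 - 3.89 = 1.46 points, so the output gap is -2.97 × 1.46 = -4.3362%.
Actual GDP = 2783 × (1 - 4.3362/100) = 2783 × 0.956638 ≈ 2662 billion.

$2,662 billion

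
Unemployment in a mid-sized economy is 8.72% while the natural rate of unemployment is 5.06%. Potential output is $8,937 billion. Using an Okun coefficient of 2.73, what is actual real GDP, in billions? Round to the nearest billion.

Unemployment gap = 8.72 - 5.06 = 3.66 points, so the output gap is -2.73 × 3.66 = -9.9918%.
Actual GDP = 8937 × (1 - 9.9918/100) = 8937 × 0.900082 ≈ 8044 billion.

$8,044 billion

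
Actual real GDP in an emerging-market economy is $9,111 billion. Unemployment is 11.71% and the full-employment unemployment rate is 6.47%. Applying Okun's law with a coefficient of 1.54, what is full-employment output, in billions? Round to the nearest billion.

$9,911 billion

Unemployment gap = 11.71 - 6.47 = 5.24 points, so output gap = -1.54 × 5.24 = -8.0696%.
Since Y = Y* × (1 + gap/100), Y* = 9111/0.919304 ≈ 9911 billion.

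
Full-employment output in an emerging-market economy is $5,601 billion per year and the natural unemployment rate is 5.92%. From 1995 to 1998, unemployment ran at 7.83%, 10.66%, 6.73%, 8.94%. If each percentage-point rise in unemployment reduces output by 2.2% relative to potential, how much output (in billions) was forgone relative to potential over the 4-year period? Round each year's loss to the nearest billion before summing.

$1,291 billion

Year 1995: gap = -2.2 × (7.83 - 5.92) = -4.202%, loss ≈ 5601 × 4.202/100 ≈ 235.
Year 1996: gap = -2.2 × (10.66 - 5.92) = -10.428%, loss ≈ 5601 × 10.428/100 ≈ 584.
Year 1997: gap = -2.2 × (6.73 - 5.92) = -1.782%, loss ≈ 5601 × 1.782/100 ≈ 100.
Year 1998: gap = -2.2 × (8.94 - 5.92) = -6.644%, loss ≈ 5601 × 6.644/100 ≈ 372.
Total lost output = 235 + 584 + 100 + 372 = 1291 billion.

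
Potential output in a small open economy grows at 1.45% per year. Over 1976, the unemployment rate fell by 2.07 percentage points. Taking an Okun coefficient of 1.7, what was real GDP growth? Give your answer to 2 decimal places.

Growth-rate Okun's law: g_Y = g_Y* - β × Δu.
g_Y = 1.45 - 1.7 × (-2.07) = 1.45 + 3.519 = 4.969%, i.e. 4.97% to 2 d.p.

4.97%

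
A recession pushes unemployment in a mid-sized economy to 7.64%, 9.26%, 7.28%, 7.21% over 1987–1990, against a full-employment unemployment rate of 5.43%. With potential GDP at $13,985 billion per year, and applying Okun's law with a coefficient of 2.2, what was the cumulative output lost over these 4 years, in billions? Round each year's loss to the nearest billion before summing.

$2,975 billion

Year 1987: gap = -2.2 × (7.64 - 5.43) = -4.862%, loss ≈ 13985 × 4.862/100 ≈ 680.
Year 1988: gap = -2.2 × (9.26 - 5.43) = -8.426%, loss ≈ 13985 × 8.426/100 ≈ 1178.
Year 1989: gap = -2.2 × (7.28 - 5.43) = -4.07%, loss ≈ 13985 × 4.07/100 ≈ 569.
Year 1990: gap = -2.2 × (7.21 - 5.43) = -3.916%, loss ≈ 13985 × 3.916/100 ≈ 548.
Total lost output = 680 + 1178 + 569 + 548 = 2975 billion.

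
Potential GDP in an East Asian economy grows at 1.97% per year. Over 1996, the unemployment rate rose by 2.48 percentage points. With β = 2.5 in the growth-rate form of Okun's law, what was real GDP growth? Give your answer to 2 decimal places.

-4.23%

Growth-rate Okun's law: g_Y = g_Y* - β × Δu.
g_Y = 1.97 - 2.5 × (2.48) = 1.97 - 6.2 = -4.23%, i.e. -4.23% to 2 d.p.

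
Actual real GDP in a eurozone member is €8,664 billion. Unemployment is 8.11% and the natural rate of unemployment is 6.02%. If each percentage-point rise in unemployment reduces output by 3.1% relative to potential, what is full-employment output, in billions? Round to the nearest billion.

€9,264 billion

Unemployment gap = 8.11 - 6.02 = 2.09 points, so output gap = -3.1 × 2.09 = -6.479%.
Since Y = Y* × (1 + gap/100), Y* = 8664/0.93521 ≈ 9264 billion.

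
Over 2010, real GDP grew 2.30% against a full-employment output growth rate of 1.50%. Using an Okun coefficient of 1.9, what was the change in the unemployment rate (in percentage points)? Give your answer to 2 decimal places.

Growth-rate Okun's law: g_Y = g_Y* - β × Δu, so Δu = (g_Y* - g_Y)/β.
Δu = (1.5 - 2.3)/1.9 = -0.8/1.9 = -0.42 percentage points.

-0.42 percentage points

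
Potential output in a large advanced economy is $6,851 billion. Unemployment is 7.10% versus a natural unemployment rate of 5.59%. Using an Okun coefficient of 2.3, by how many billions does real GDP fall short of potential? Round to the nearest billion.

$238 billion

Output gap = -2.3 × (7.1 - 5.59) = -2.3 × 1.51 = -3.473%.
Actual GDP ≈ 6851 × 0.96527 ≈ 6613 billion, so the shortfall is 6851 - 6613 = 238 billion.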